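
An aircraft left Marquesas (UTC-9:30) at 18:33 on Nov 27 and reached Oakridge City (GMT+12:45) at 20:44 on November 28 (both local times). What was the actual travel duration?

3 hours 56 minutes

Oakridge City is 22:15 ahead of Marquesas.
Clock-face elapsed time (ignoring zones) is 26 hours 11 minutes.
Actual elapsed = 26 hours 11 minutes − 22:15 = 3 hours 56 minutes.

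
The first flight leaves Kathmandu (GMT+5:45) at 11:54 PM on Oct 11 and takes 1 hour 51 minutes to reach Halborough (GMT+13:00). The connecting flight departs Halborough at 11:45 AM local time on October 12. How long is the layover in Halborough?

Convert departure to UTC: 11:54 PM − 5:45 = 6:09 PM UTC on Oct 11.
Add 1 hour and 51 minutes flight time → 8:00 PM UTC.
Halborough is UTC+13:00, so local arrival = 8:00 PM + 13:00 = 9:00 AM on Oct 12.
Layover = 11:45 AM − 9:00 AM = 2 hours 45 minutes.

2 hours 45 minutes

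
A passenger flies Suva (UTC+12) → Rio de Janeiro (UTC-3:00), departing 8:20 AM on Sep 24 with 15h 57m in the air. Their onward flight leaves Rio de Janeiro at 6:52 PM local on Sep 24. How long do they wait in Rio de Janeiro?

Convert departure to UTC: 8:20 AM − 12:00 = 8:20 PM UTC on Sep 23.
Add 15 hours and 57 minutes flight time → 12:17 PM UTC (Sep 24).
Rio de Janeiro is UTC−3:00, so local arrival = 12:17 PM − 3:00 = 9:17 AM on Sep 24.
Layover = 6:52 PM − 9:17 AM = 9 hours 35 minutes.

9 hours 35 minutes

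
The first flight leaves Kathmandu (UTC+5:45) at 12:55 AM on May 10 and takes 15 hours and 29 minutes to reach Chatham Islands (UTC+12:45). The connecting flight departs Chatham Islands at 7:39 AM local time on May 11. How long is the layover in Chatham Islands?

8 hours 15 minutes

Convert departure to UTC: 12:55 AM − 5:45 = 7:10 PM UTC on May 9.
Add 15 hours and 29 minutes flight time → 10:39 AM UTC (May 10).
Chatham Islands is UTC+12:45, so local arrival = 10:39 AM + 12:45 = 11:24 PM on May 10.
Layover = 7:39 AM − 11:24 PM (+1 day) = 8 hours 15 minutes.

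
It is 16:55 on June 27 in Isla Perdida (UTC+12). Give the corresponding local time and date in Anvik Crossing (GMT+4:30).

In UTC: 16:55 − 12:00 = 04:55 on Jun 27.
Anvik Crossing is UTC+4:30: 04:55 + 4:30 = 09:25 on Jun 27.

09:25 on June 27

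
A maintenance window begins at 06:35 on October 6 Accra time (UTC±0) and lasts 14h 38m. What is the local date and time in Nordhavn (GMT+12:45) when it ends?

09:58 on October 7

Accra is at UTC+0, so start is already 06:35 UTC on Oct 6.
Add 14 hours and 38 minutes duration → 21:13 UTC.
Nordhavn is UTC+12:45, so local end time = 21:13 + 12:45 = 09:58 on Oct 7.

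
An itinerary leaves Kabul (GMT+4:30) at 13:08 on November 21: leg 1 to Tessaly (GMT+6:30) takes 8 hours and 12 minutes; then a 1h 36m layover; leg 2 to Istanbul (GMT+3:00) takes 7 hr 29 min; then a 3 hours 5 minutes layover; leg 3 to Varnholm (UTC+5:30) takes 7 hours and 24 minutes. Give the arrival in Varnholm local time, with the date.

Convert departure to UTC: 13:08 − 4:30 = 08:38 UTC on Nov 21.
Add 8 hours and 12 minutes leg 1 → 16:50 UTC.
Add 1 hour 36 minutes layover in Tessaly → 18:26 UTC.
Add 7 hours 29 minutes leg 2 → 01:55 UTC (Nov 22).
Add 3 hours and 5 minutes layover in Istanbul → 05:00 UTC.
Add 7 hours 24 minutes leg 3 → 12:24 UTC.
Varnholm is UTC+5:30, so local arrival = 12:24 + 5:30 = 17:54 on Nov 22.

17:54 on Nov 22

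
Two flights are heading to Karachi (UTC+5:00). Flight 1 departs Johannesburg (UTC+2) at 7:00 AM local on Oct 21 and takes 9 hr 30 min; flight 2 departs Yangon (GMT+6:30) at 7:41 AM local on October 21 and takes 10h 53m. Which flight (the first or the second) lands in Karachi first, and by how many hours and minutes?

the second, by 2 hours 26 minutes

Flight 1 in UTC: 7:00 AM − 2:00 = 5:00 AM on Oct 21.
+9 hours and 30 minutes → arrive 2:30 PM UTC on Oct 21.
Flight 2 in UTC: 7:41 AM − 6:30 = 1:11 AM on Oct 21.
+10 hours 53 minutes → arrive 12:04 PM UTC on Oct 21.
Flight 2 lands earlier by 2 hours 26 minutes.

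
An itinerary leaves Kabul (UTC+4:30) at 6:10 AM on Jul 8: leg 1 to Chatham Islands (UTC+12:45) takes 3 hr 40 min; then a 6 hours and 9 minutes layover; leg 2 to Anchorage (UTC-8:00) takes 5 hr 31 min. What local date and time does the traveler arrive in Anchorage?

9:00 AM on July 8

Convert departure to UTC: 6:10 AM − 4:30 = 1:40 AM UTC on Jul 8.
Add 3 hours and 40 minutes leg 1 → 5:20 AM UTC.
Add 6 hours and 9 minutes layover in Chatham Islands → 11:29 AM UTC.
Add 5 hours 31 minutes leg 2 → 5:00 PM UTC.
Anchorage is UTC−8:00, so local arrival = 5:00 PM − 8:00 = 9:00 AM on Jul 8.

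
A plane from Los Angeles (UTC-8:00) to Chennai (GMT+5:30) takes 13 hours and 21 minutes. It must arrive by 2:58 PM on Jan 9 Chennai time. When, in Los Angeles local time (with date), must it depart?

Target arrival in UTC: 2:58 PM − 5:30 = 9:28 AM on Jan 9.
Subtract 13 hours 21 minutes → departure 8:07 PM UTC on Jan 8.
Los Angeles is UTC−8:00: 8:07 PM − 8:00 = 12:07 PM on Jan 8.

12:07 PM on January 8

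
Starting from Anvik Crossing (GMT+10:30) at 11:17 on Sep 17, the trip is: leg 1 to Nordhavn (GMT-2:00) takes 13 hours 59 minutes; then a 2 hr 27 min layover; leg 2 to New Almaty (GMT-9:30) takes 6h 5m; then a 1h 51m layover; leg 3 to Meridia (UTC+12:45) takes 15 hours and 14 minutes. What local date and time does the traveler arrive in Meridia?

05:08 on September 19

Convert departure to UTC: 11:17 − 10:30 = 00:47 UTC on Sep 17.
Add 13 hours and 59 minutes leg 1 → 14:46 UTC.
Add 2 hours 27 minutes layover in Nordhavn → 17:13 UTC.
Add 6 hours and 5 minutes leg 2 → 23:18 UTC.
Add 1 hour 51 minutes layover in New Almaty → 01:09 UTC (Sep 18).
Add 15 hours and 14 minutes leg 3 → 16:23 UTC.
Meridia is UTC+12:45, so local arrival = 16:23 + 12:45 = 05:08 on Sep 19.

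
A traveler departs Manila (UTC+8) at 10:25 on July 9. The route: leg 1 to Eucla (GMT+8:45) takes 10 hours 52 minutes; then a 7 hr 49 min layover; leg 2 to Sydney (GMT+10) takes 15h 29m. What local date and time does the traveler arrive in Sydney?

22:35 on Jul 10

Convert departure to UTC: 10:25 − 8:00 = 02:25 UTC on Jul 9.
Add 10 hours 52 minutes leg 1 → 13:17 UTC.
Add 7 hours and 49 minutes layover in Eucla → 21:06 UTC.
Add 15 hours and 29 minutes leg 2 → 12:35 UTC (Jul 10).
Sydney is UTC+10:00, so local arrival = 12:35 + 10:00 = 22:35 on Jul 10.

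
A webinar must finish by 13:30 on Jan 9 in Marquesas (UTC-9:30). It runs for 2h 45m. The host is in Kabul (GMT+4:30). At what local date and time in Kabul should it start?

00:45 on Jan 10

Target end time in UTC: 13:30 + 9:30 = 23:00 on Jan 9.
Subtract 2 hours 45 minutes → start 20:15 UTC on Jan 9.
Kabul is UTC+4:30: 20:15 + 4:30 = 00:45 on Jan 10.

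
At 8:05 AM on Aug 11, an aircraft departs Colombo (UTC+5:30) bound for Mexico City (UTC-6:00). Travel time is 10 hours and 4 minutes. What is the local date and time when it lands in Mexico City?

6:39 AM on August 11

Convert departure to UTC: 8:05 AM − 5:30 = 2:35 AM UTC on Aug 11.
Add 10 hours and 4 minutes travel time → 12:39 PM UTC.
Mexico City is UTC−6:00, so local arrival = 12:39 PM − 6:00 = 6:39 AM on Aug 11.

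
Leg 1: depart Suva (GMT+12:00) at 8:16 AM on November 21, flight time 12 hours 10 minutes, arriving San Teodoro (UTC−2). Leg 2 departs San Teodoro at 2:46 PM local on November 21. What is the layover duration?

8 hours 20 minutes

Convert departure to UTC: 8:16 AM − 12:00 = 8:16 PM UTC on Nov 20.
Add 12 hours 10 minutes flight time → 8:26 AM UTC (Nov 21).
San Teodoro is UTC−2:00, so local arrival = 8:26 AM − 2:00 = 6:26 AM on Nov 21.
Layover = 2:46 PM − 6:26 AM = 8 hours 20 minutes.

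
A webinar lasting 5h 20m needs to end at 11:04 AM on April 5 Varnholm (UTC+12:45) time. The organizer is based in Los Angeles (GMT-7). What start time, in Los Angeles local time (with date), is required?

9:59 AM on April 4

Target end time in UTC: 11:04 AM − 12:45 = 10:19 PM on Apr 4.
Subtract 5 hours and 20 minutes → start 4:59 PM UTC on Apr 4.
Los Angeles is UTC−7:00: 4:59 PM − 7:00 = 9:59 AM on Apr 4.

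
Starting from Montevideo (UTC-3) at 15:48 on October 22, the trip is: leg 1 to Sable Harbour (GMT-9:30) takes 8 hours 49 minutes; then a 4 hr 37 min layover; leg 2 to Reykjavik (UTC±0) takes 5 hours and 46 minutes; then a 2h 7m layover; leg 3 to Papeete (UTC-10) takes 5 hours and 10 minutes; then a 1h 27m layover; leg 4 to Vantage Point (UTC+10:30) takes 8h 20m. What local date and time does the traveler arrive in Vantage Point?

Convert departure to UTC: 15:48 + 3:00 = 18:48 UTC on Oct 22.
Add 8 hours 49 minutes leg 1 → 03:37 UTC (Oct 23).
Add 4 hours 37 minutes layover in Sable Harbour → 08:14 UTC.
Add 5 hours and 46 minutes leg 2 → 14:00 UTC.
Add 2 hours and 7 minutes layover in Reykjavik → 16:07 UTC.
Add 5 hours and 10 minutes leg 3 → 21:17 UTC.
Add 1 hour 27 minutes layover in Papeete → 22:44 UTC.
Add 8 hours and 20 minutes leg 4 → 07:04 UTC (Oct 24).
Vantage Point is UTC+10:30, so local arrival = 07:04 + 10:30 = 17:34 on Oct 24.

17:34 on Oct 24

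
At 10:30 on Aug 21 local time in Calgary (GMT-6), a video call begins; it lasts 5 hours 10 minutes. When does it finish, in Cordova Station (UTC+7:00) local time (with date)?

Convert start to UTC: 10:30 + 6:00 = 16:30 UTC on Aug 21.
Add 5 hours 10 minutes duration → 21:40 UTC.
Cordova Station is UTC+7:00, so local end time = 21:40 + 7:00 = 04:40 on Aug 22.

04:40 on August 22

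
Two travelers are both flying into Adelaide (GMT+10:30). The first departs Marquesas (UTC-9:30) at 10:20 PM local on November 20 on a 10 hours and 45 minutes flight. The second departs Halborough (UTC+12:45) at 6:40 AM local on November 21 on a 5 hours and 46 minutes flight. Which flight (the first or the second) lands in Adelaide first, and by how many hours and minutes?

the second, by 18 hours 54 minutes

Flight 1 in UTC: 10:20 PM + 9:30 = 7:50 AM on Nov 21.
+10 hours 45 minutes → arrive 6:35 PM UTC on Nov 21.
Flight 2 in UTC: 6:40 AM − 12:45 = 5:55 PM on Nov 20.
+5 hours and 46 minutes → arrive 11:41 PM UTC on Nov 20.
Flight 2 lands earlier by 18 hours 54 minutes.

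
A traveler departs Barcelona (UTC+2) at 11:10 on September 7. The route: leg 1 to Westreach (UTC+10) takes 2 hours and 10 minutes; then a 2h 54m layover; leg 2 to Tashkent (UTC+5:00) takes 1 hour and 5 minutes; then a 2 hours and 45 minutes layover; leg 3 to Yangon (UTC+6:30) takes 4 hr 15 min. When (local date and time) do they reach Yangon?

04:49 on Sep 8

Convert departure to UTC: 11:10 − 2:00 = 09:10 UTC on Sep 7.
Add 2 hours 10 minutes leg 1 → 11:20 UTC.
Add 2 hours 54 minutes layover in Westreach → 14:14 UTC.
Add 1 hour and 5 minutes leg 2 → 15:19 UTC.
Add 2 hours and 45 minutes layover in Tashkent → 18:04 UTC.
Add 4 hours 15 minutes leg 3 → 22:19 UTC.
Yangon is UTC+6:30, so local arrival = 22:19 + 6:30 = 04:49 on Sep 8.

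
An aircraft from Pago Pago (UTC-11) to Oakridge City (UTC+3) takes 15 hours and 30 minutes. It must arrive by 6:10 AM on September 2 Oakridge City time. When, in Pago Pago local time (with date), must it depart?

12:40 AM on September 1

Target arrival in UTC: 6:10 AM − 3:00 = 3:10 AM on Sep 2.
Subtract 15 hours and 30 minutes → departure 11:40 AM UTC on Sep 1.
Pago Pago is UTC−11:00: 11:40 AM − 11:00 = 12:40 AM on Sep 1.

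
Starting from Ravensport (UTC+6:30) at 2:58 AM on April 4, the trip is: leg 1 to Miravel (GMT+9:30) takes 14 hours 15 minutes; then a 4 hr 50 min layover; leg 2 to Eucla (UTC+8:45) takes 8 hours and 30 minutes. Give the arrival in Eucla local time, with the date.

8:48 AM on April 5

Convert departure to UTC: 2:58 AM − 6:30 = 8:28 PM UTC on Apr 3.
Add 14 hours 15 minutes leg 1 → 10:43 AM UTC (Apr 4).
Add 4 hours 50 minutes layover in Miravel → 3:33 PM UTC.
Add 8 hours and 30 minutes leg 2 → 12:03 AM UTC (Apr 5).
Eucla is UTC+8:45, so local arrival = 12:03 AM + 8:45 = 8:48 AM on Apr 5.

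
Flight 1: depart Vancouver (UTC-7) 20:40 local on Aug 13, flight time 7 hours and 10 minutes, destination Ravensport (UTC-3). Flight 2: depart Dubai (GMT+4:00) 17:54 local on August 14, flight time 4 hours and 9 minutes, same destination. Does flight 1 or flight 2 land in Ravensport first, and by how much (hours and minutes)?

the first, by 7 hours 13 minutes

Flight 1 in UTC: 20:40 + 7:00 = 03:40 on Aug 14.
+7 hours and 10 minutes → arrive 10:50 UTC on Aug 14.
Flight 2 in UTC: 17:54 − 4:00 = 13:54 on Aug 14.
+4 hours 9 minutes → arrive 18:03 UTC on Aug 14.
Flight 1 lands earlier by 7 hours 13 minutes.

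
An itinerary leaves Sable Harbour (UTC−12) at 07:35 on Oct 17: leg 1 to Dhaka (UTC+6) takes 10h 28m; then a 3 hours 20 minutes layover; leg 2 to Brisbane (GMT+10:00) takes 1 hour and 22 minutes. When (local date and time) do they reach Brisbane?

20:45 on October 18

Convert departure to UTC: 07:35 + 12:00 = 19:35 UTC on Oct 17.
Add 10 hours and 28 minutes leg 1 → 06:03 UTC (Oct 18).
Add 3 hours 20 minutes layover in Dhaka → 09:23 UTC.
Add 1 hour 22 minutes leg 2 → 10:45 UTC.
Brisbane is UTC+10:00, so local arrival = 10:45 + 10:00 = 20:45 on Oct 18.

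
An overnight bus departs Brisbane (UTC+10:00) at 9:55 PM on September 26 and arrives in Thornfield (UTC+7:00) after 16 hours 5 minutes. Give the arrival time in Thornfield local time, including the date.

Convert departure to UTC: 9:55 PM − 10:00 = 11:55 AM UTC on Sep 26.
Add 16 hours 5 minutes travel time → 4:00 AM UTC (Sep 27).
Thornfield is UTC+7:00, so local arrival = 4:00 AM + 7:00 = 11:00 AM on Sep 27.

11:00 AM on September 27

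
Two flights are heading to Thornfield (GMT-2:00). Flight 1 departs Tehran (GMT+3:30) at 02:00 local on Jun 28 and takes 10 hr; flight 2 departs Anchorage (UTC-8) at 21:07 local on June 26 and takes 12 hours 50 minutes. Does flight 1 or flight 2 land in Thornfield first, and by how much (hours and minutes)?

Flight 1 in UTC: 02:00 − 3:30 = 22:30 on Jun 27.
+10 hours → arrive 08:30 UTC on Jun 28.
Flight 2 in UTC: 21:07 + 8:00 = 05:07 on Jun 27.
+12 hours 50 minutes → arrive 17:57 UTC on Jun 27.
Flight 2 lands earlier by 14 hours 33 minutes.

the second, by 14 hours 33 minutes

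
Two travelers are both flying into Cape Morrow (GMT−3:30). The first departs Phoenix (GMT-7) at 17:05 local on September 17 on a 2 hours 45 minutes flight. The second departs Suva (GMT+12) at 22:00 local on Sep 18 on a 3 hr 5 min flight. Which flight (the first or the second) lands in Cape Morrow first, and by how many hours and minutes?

Flight 1 in UTC: 17:05 + 7:00 = 00:05 on Sep 18.
+2 hours 45 minutes → arrive 02:50 UTC on Sep 18.
Flight 2 in UTC: 22:00 − 12:00 = 10:00 on Sep 18.
+3 hours and 5 minutes → arrive 13:05 UTC on Sep 18.
Flight 1 lands earlier by 10 hours 15 minutes.

the first, by 10 hours 15 minutes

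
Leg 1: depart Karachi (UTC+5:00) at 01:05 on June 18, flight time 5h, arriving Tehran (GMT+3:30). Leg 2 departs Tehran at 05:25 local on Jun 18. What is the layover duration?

Convert departure to UTC: 01:05 − 5:00 = 20:05 UTC on Jun 17.
Add 5 hours flight time → 01:05 UTC (Jun 18).
Tehran is UTC+3:30, so local arrival = 01:05 + 3:30 = 04:35 on Jun 18.
Layover = 05:25 − 04:35 = 50 minutes.

50 minutes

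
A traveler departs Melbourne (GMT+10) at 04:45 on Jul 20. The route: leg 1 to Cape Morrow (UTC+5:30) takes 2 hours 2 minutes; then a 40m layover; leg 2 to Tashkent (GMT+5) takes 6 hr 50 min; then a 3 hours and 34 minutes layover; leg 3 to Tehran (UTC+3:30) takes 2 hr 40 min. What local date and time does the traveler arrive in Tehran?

Convert departure to UTC: 04:45 − 10:00 = 18:45 UTC on Jul 19.
Add 2 hours 2 minutes leg 1 → 20:47 UTC.
Add 40 minutes layover in Cape Morrow → 21:27 UTC.
Add 6 hours and 50 minutes leg 2 → 04:17 UTC (Jul 20).
Add 3 hours 34 minutes layover in Tashkent → 07:51 UTC.
Add 2 hours and 40 minutes leg 3 → 10:31 UTC.
Tehran is UTC+3:30, so local arrival = 10:31 + 3:30 = 14:01 on Jul 20.

14:01 on July 20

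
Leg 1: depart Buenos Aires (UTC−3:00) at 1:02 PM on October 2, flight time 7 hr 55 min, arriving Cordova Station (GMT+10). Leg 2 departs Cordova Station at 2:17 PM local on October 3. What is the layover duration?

Convert departure to UTC: 1:02 PM + 3:00 = 4:02 PM UTC on Oct 2.
Add 7 hours 55 minutes flight time → 11:57 PM UTC.
Cordova Station is UTC+10:00, so local arrival = 11:57 PM + 10:00 = 9:57 AM on Oct 3.
Layover = 2:17 PM − 9:57 AM = 4 hours 20 minutes.

4 hours 20 minutes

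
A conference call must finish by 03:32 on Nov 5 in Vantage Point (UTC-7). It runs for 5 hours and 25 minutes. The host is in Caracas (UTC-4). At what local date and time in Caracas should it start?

01:07 on Nov 5

Target end time in UTC: 03:32 + 7:00 = 10:32 on Nov 5.
Subtract 5 hours 25 minutes → start 05:07 UTC on Nov 5.
Caracas is UTC−4:00: 05:07 − 4:00 = 01:07 on Nov 5.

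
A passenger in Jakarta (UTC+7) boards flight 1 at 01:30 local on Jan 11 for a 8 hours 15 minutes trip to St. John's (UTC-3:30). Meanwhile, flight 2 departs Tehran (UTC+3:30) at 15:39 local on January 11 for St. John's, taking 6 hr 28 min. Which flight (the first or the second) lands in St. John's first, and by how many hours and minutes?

Flight 1 in UTC: 01:30 − 7:00 = 18:30 on Jan 10.
+8 hours 15 minutes → arrive 02:45 UTC on Jan 11.
Flight 2 in UTC: 15:39 − 3:30 = 12:09 on Jan 11.
+6 hours and 28 minutes → arrive 18:37 UTC on Jan 11.
Flight 1 lands earlier by 15 hours 52 minutes.

the first, by 15 hours 52 minutes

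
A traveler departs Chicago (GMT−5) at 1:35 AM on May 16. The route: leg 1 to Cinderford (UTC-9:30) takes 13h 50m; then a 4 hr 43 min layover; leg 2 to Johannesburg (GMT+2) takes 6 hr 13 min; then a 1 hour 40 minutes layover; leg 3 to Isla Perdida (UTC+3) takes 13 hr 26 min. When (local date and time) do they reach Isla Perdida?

1:27 AM on May 18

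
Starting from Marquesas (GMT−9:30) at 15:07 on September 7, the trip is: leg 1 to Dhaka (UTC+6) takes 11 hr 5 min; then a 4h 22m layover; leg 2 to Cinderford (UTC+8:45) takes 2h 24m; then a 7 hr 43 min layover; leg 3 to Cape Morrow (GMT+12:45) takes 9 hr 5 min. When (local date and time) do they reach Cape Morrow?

00:01 on Sep 10

Convert departure to UTC: 15:07 + 9:30 = 00:37 UTC on Sep 8.
Add 11 hours 5 minutes leg 1 → 11:42 UTC.
Add 4 hours and 22 minutes layover in Dhaka → 16:04 UTC.
Add 2 hours and 24 minutes leg 2 → 18:28 UTC.
Add 7 hours and 43 minutes layover in Cinderford → 02:11 UTC (Sep 9).
Add 9 hours and 5 minutes leg 3 → 11:16 UTC.
Cape Morrow is UTC+12:45, so local arrival = 11:16 + 12:45 = 00:01 on Sep 10.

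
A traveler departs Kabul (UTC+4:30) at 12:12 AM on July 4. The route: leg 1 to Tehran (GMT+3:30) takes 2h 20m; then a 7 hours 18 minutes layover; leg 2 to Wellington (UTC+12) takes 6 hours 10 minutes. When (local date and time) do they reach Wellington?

11:30 PM on July 4

Convert departure to UTC: 12:12 AM − 4:30 = 7:42 PM UTC on Jul 3.
Add 2 hours 20 minutes leg 1 → 10:02 PM UTC.
Add 7 hours and 18 minutes layover in Tehran → 5:20 AM UTC (Jul 4).
Add 6 hours 10 minutes leg 2 → 11:30 AM UTC.
Wellington is UTC+12:00, so local arrival = 11:30 AM + 12:00 = 11:30 PM on Jul 4.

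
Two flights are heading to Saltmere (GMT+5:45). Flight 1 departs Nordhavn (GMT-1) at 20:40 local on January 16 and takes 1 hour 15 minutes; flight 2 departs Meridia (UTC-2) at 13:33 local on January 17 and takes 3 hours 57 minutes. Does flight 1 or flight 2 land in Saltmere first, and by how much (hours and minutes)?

the first, by 20 hours 35 minutes

Flight 1 in UTC: 20:40 + 1:00 = 21:40 on Jan 16.
+1 hour and 15 minutes → arrive 22:55 UTC on Jan 16.
Flight 2 in UTC: 13:33 + 2:00 = 15:33 on Jan 17.
+3 hours and 57 minutes → arrive 19:30 UTC on Jan 17.
Flight 1 lands earlier by 20 hours 35 minutes.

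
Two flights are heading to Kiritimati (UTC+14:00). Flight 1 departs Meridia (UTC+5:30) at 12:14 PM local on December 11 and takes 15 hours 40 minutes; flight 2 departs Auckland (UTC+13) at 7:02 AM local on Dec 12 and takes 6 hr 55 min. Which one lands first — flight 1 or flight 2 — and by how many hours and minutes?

the first, by 2 hours 33 minutes

Flight 1 in UTC: 12:14 PM − 5:30 = 6:44 AM on Dec 11.
+15 hours 40 minutes → arrive 10:24 PM UTC on Dec 11.
Flight 2 in UTC: 7:02 AM − 13:00 = 6:02 PM on Dec 11.
+6 hours and 55 minutes → arrive 12:57 AM UTC on Dec 12.
Flight 1 lands earlier by 2 hours 33 minutes.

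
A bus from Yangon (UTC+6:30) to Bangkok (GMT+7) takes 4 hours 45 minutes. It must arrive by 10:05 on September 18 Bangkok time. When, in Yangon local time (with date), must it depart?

04:50 on Sep 18

Target arrival in UTC: 10:05 − 7:00 = 03:05 on Sep 18.
Subtract 4 hours and 45 minutes → departure 22:20 UTC on Sep 17.
Yangon is UTC+6:30: 22:20 + 6:30 = 04:50 on Sep 18.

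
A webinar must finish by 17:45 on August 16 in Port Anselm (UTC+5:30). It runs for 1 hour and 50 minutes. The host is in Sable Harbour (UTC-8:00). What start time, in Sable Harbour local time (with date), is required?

02:25 on August 16

Target end time in UTC: 17:45 − 5:30 = 12:15 on Aug 16.
Subtract 1 hour 50 minutes → start 10:25 UTC on Aug 16.
Sable Harbour is UTC−8:00: 10:25 − 8:00 = 02:25 on Aug 16.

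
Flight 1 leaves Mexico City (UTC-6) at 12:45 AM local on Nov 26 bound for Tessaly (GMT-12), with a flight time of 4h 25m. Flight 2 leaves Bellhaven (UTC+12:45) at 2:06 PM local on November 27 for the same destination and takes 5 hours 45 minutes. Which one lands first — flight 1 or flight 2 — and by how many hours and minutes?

the first, by 19 hours 56 minutes

Flight 1 in UTC: 12:45 AM + 6:00 = 6:45 AM on Nov 26.
+4 hours and 25 minutes → arrive 11:10 AM UTC on Nov 26.
Flight 2 in UTC: 2:06 PM − 12:45 = 1:21 AM on Nov 27.
+5 hours and 45 minutes → arrive 7:06 AM UTC on Nov 27.
Flight 1 lands earlier by 19 hours 56 minutes.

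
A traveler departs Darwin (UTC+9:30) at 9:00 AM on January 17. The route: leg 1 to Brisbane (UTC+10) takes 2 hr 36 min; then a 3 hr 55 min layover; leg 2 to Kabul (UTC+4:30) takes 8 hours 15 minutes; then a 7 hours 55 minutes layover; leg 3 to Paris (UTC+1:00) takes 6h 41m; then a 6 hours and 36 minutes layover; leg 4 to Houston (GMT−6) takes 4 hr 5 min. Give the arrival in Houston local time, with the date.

9:33 AM on January 18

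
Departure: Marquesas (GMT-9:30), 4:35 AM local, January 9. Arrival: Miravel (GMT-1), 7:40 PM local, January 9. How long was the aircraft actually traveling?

6 hours 35 minutes

Departure in UTC: 4:35 AM + 9:30 = 2:05 PM on Jan 9.
Arrival in UTC: 7:40 PM + 1:00 = 8:40 PM on Jan 9.
Elapsed = 8:40 PM − 2:05 PM = 6 hours 35 minutes.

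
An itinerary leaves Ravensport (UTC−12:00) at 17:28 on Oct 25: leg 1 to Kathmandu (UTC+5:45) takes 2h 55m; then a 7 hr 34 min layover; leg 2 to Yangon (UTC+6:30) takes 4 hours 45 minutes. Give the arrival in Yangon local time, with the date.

Convert departure to UTC: 17:28 + 12:00 = 05:28 UTC on Oct 26.
Add 2 hours and 55 minutes leg 1 → 08:23 UTC.
Add 7 hours 34 minutes layover in Kathmandu → 15:57 UTC.
Add 4 hours 45 minutes leg 2 → 20:42 UTC.
Yangon is UTC+6:30, so local arrival = 20:42 + 6:30 = 03:12 on Oct 27.

03:12 on Oct 27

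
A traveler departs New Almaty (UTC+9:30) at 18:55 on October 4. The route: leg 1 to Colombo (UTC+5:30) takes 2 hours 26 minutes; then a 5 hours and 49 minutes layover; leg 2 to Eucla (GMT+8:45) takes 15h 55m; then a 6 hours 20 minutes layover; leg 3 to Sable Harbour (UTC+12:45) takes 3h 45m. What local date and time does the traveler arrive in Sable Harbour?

Convert departure to UTC: 18:55 − 9:30 = 09:25 UTC on Oct 4.
Add 2 hours 26 minutes leg 1 → 11:51 UTC.
Add 5 hours and 49 minutes layover in Colombo → 17:40 UTC.
Add 15 hours 55 minutes leg 2 → 09:35 UTC (Oct 5).
Add 6 hours and 20 minutes layover in Eucla → 15:55 UTC.
Add 3 hours 45 minutes leg 3 → 19:40 UTC.
Sable Harbour is UTC+12:45, so local arrival = 19:40 + 12:45 = 08:25 on Oct 6.

08:25 on Oct 6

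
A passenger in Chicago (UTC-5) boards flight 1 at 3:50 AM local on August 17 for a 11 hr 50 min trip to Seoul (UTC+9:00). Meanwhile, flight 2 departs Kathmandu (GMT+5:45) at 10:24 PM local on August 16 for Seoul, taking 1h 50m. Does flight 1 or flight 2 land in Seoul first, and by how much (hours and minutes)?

the second, by 26 hours 11 minutes

Flight 1 in UTC: 3:50 AM + 5:00 = 8:50 AM on Aug 17.
+11 hours and 50 minutes → arrive 8:40 PM UTC on Aug 17.
Flight 2 in UTC: 10:24 PM − 5:45 = 4:39 PM on Aug 16.
+1 hour and 50 minutes → arrive 6:29 PM UTC on Aug 16.
Flight 2 lands earlier by 26 hours 11 minutes.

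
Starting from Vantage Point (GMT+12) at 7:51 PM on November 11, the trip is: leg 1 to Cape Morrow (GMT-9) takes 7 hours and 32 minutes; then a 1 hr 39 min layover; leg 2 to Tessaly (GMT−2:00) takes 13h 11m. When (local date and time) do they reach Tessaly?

4:13 AM on Nov 12

Convert departure to UTC: 7:51 PM − 12:00 = 7:51 AM UTC on Nov 11.
Add 7 hours 32 minutes leg 1 → 3:23 PM UTC.
Add 1 hour and 39 minutes layover in Cape Morrow → 5:02 PM UTC.
Add 13 hours and 11 minutes leg 2 → 6:13 AM UTC (Nov 12).
Tessaly is UTC−2:00, so local arrival = 6:13 AM − 2:00 = 4:13 AM on Nov 12.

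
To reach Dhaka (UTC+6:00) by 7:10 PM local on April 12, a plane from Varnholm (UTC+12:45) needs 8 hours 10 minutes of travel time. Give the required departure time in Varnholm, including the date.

Target arrival in UTC: 7:10 PM − 6:00 = 1:10 PM on Apr 12.
Subtract 8 hours 10 minutes → departure 5:00 AM UTC on Apr 12.
Varnholm is UTC+12:45: 5:00 AM + 12:45 = 5:45 PM on Apr 12.

5:45 PM on Apr 12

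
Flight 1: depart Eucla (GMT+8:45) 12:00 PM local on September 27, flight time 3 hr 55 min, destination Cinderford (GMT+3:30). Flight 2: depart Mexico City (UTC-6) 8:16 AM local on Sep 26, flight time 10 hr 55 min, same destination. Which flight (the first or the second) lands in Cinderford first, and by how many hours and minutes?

the second, by 5 hours 59 minutes

Flight 1 in UTC: 12:00 PM − 8:45 = 3:15 AM on Sep 27.
+3 hours 55 minutes → arrive 7:10 AM UTC on Sep 27.
Flight 2 in UTC: 8:16 AM + 6:00 = 2:16 PM on Sep 26.
+10 hours 55 minutes → arrive 1:11 AM UTC on Sep 27.
Flight 2 lands earlier by 5 hours 59 minutes.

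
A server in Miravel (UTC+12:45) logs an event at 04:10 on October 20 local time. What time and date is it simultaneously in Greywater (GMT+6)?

21:25 on Oct 19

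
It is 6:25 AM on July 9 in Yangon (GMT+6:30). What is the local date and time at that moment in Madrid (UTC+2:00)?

1:55 AM on July 9

Madrid is 4:30 behind Yangon.
Shift by the zone difference: 6:25 AM − 4:30 = 1:55 AM on Jul 9 in Madrid.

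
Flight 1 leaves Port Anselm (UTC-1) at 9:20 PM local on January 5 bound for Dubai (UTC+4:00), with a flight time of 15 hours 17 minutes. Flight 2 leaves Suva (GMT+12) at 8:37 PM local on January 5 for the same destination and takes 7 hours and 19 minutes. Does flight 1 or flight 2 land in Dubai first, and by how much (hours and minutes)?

Flight 1 in UTC: 9:20 PM + 1:00 = 10:20 PM on Jan 5.
+15 hours 17 minutes → arrive 1:37 PM UTC on Jan 6.
Flight 2 in UTC: 8:37 PM − 12:00 = 8:37 AM on Jan 5.
+7 hours 19 minutes → arrive 3:56 PM UTC on Jan 5.
Flight 2 lands earlier by 21 hours 41 minutes.

the second, by 21 hours 41 minutes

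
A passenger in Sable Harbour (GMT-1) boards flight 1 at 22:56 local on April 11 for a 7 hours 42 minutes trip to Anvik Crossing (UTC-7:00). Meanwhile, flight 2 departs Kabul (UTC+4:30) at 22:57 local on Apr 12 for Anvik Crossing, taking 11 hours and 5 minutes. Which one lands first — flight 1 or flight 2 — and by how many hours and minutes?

Flight 1 in UTC: 22:56 + 1:00 = 23:56 on Apr 11.
+7 hours and 42 minutes → arrive 07:38 UTC on Apr 12.
Flight 2 in UTC: 22:57 − 4:30 = 18:27 on Apr 12.
+11 hours and 5 minutes → arrive 05:32 UTC on Apr 13.
Flight 1 lands earlier by 21 hours 54 minutes.

the first, by 21 hours 54 minutes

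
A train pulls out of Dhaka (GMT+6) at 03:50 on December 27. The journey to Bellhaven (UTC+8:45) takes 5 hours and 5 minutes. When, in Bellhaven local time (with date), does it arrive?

11:40 on December 27

Convert departure to UTC: 03:50 − 6:00 = 21:50 UTC on Dec 26.
Add 5 hours 5 minutes travel time → 02:55 UTC (Dec 27).
Bellhaven is UTC+8:45, so local arrival = 02:55 + 8:45 = 11:40 on Dec 27.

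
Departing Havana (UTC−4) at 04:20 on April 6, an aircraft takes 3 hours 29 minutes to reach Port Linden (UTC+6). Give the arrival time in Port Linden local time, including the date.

17:49 on Apr 6

Port Linden is 10:00 ahead of Havana.
After 3 hours 29 minutes it is 07:49 in Havana.
Shift by the zone difference: 07:49 + 10:00 = 17:49 on Apr 6 in Port Linden.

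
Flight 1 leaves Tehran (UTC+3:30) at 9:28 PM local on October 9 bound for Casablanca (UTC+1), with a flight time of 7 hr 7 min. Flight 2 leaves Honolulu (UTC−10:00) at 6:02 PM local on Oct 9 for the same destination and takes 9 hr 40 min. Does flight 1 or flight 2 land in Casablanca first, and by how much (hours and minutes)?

the first, by 12 hours 37 minutes

Flight 1 in UTC: 9:28 PM − 3:30 = 5:58 PM on Oct 9.
+7 hours and 7 minutes → arrive 1:05 AM UTC on Oct 10.
Flight 2 in UTC: 6:02 PM + 10:00 = 4:02 AM on Oct 10.
+9 hours and 40 minutes → arrive 1:42 PM UTC on Oct 10.
Flight 1 lands earlier by 12 hours 37 minutes.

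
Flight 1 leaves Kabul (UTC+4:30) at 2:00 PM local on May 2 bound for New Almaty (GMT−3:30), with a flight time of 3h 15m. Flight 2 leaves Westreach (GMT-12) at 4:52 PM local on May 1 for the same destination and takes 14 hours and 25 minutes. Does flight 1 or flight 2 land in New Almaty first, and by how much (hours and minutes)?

the first, by 6 hours 32 minutes

Flight 1 in UTC: 2:00 PM − 4:30 = 9:30 AM on May 2.
+3 hours 15 minutes → arrive 12:45 PM UTC on May 2.
Flight 2 in UTC: 4:52 PM + 12:00 = 4:52 AM on May 2.
+14 hours 25 minutes → arrive 7:17 PM UTC on May 2.
Flight 1 lands earlier by 6 hours 32 minutes.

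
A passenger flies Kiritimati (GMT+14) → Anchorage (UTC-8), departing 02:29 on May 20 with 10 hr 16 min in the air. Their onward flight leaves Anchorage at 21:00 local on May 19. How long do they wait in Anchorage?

Convert departure to UTC: 02:29 − 14:00 = 12:29 UTC on May 19.
Add 10 hours 16 minutes flight time → 22:45 UTC.
Anchorage is UTC−8:00, so local arrival = 22:45 − 8:00 = 14:45 on May 19.
Layover = 21:00 − 14:45 = 6 hours 15 minutes.

6 hours 15 minutes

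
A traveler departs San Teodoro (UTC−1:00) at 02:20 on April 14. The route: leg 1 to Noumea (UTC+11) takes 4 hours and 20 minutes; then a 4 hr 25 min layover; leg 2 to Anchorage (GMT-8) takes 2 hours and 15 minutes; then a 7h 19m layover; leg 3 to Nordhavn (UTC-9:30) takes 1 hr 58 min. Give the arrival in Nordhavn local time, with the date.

14:07 on April 14

Convert departure to UTC: 02:20 + 1:00 = 03:20 UTC on Apr 14.
Add 4 hours 20 minutes leg 1 → 07:40 UTC.
Add 4 hours 25 minutes layover in Noumea → 12:05 UTC.
Add 2 hours 15 minutes leg 2 → 14:20 UTC.
Add 7 hours and 19 minutes layover in Anchorage → 21:39 UTC.
Add 1 hour and 58 minutes leg 3 → 23:37 UTC.
Nordhavn is UTC−9:30, so local arrival = 23:37 − 9:30 = 14:07 on Apr 14.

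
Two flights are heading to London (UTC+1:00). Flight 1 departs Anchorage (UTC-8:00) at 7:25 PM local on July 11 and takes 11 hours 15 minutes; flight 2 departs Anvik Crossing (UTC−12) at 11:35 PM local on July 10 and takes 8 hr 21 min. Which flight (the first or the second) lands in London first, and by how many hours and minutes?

Flight 1 in UTC: 7:25 PM + 8:00 = 3:25 AM on Jul 12.
+11 hours and 15 minutes → arrive 2:40 PM UTC on Jul 12.
Flight 2 in UTC: 11:35 PM + 12:00 = 11:35 AM on Jul 11.
+8 hours 21 minutes → arrive 7:56 PM UTC on Jul 11.
Flight 2 lands earlier by 18 hours 44 minutes.

the second, by 18 hours 44 minutes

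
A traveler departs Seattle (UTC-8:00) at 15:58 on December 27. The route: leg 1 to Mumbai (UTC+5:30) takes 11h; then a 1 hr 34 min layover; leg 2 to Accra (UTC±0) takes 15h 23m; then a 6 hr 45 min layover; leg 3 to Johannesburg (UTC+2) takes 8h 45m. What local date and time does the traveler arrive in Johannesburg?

21:25 on Dec 29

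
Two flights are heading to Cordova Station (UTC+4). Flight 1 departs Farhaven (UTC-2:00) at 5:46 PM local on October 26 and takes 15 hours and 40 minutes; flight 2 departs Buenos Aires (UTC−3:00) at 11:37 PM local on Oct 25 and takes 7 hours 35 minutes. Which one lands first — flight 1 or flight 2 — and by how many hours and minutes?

the second, by 25 hours 14 minutes

Flight 1 in UTC: 5:46 PM + 2:00 = 7:46 PM on Oct 26.
+15 hours and 40 minutes → arrive 11:26 AM UTC on Oct 27.
Flight 2 in UTC: 11:37 PM + 3:00 = 2:37 AM on Oct 26.
+7 hours 35 minutes → arrive 10:12 AM UTC on Oct 26.
Flight 2 lands earlier by 25 hours 14 minutes.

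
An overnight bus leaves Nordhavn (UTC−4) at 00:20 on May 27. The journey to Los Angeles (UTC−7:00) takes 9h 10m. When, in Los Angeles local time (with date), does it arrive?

06:30 on May 27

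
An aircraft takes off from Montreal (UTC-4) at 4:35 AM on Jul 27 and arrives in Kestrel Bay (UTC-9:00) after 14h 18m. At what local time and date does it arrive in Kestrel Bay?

1:53 PM on July 27

Convert departure to UTC: 4:35 AM + 4:00 = 8:35 AM UTC on Jul 27.
Add 14 hours 18 minutes travel time → 10:53 PM UTC.
Kestrel Bay is UTC−9:00, so local arrival = 10:53 PM − 9:00 = 1:53 PM on Jul 27.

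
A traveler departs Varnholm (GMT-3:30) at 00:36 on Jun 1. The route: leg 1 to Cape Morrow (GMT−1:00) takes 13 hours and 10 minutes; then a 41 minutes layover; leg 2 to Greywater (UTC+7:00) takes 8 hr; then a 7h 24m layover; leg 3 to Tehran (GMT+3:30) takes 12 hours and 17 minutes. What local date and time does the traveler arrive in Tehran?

Convert departure to UTC: 00:36 + 3:30 = 04:06 UTC on Jun 1.
Add 13 hours 10 minutes leg 1 → 17:16 UTC.
Add 41 minutes layover in Cape Morrow → 17:57 UTC.
Add 8 hours leg 2 → 01:57 UTC (Jun 2).
Add 7 hours and 24 minutes layover in Greywater → 09:21 UTC.
Add 12 hours 17 minutes leg 3 → 21:38 UTC.
Tehran is UTC+3:30, so local arrival = 21:38 + 3:30 = 01:08 on Jun 3.

01:08 on Jun 3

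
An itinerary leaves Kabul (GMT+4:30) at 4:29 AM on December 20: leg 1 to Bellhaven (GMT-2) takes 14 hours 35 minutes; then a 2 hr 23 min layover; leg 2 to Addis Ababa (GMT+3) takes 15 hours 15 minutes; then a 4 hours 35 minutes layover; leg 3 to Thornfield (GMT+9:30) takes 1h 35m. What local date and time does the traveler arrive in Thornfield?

Convert departure to UTC: 4:29 AM − 4:30 = 11:59 PM UTC on Dec 19.
Add 14 hours and 35 minutes leg 1 → 2:34 PM UTC (Dec 20).
Add 2 hours 23 minutes layover in Bellhaven → 4:57 PM UTC.
Add 15 hours 15 minutes leg 2 → 8:12 AM UTC (Dec 21).
Add 4 hours and 35 minutes layover in Addis Ababa → 12:47 PM UTC.
Add 1 hour 35 minutes leg 3 → 2:22 PM UTC.
Thornfield is UTC+9:30, so local arrival = 2:22 PM + 9:30 = 11:52 PM on Dec 21.

11:52 PM on Dec 21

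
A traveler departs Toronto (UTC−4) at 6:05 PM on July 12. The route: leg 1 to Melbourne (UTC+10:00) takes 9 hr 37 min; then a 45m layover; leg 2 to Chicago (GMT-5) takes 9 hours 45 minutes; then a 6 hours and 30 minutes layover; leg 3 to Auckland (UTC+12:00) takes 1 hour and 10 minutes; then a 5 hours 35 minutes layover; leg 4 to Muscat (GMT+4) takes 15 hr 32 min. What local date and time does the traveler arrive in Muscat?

2:59 AM on July 15

Convert departure to UTC: 6:05 PM + 4:00 = 10:05 PM UTC on Jul 12.
Add 9 hours 37 minutes leg 1 → 7:42 AM UTC (Jul 13).
Add 45 minutes layover in Melbourne → 8:27 AM UTC.
Add 9 hours 45 minutes leg 2 → 6:12 PM UTC.
Add 6 hours 30 minutes layover in Chicago → 12:42 AM UTC (Jul 14).
Add 1 hour and 10 minutes leg 3 → 1:52 AM UTC.
Add 5 hours 35 minutes layover in Auckland → 7:27 AM UTC.
Add 15 hours 32 minutes leg 4 → 10:59 PM UTC.
Muscat is UTC+4:00, so local arrival = 10:59 PM + 4:00 = 2:59 AM on Jul 15.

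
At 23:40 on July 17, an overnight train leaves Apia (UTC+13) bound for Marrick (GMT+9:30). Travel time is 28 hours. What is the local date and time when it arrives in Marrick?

00:10 on July 19

Convert departure to UTC: 23:40 − 13:00 = 10:40 UTC on Jul 17.
Add 28 hours travel time → 14:40 UTC (Jul 18).
Marrick is UTC+9:30, so local arrival = 14:40 + 9:30 = 00:10 on Jul 19.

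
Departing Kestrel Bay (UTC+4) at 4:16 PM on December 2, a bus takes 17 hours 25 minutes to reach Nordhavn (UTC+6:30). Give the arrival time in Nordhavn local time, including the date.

Convert departure to UTC: 4:16 PM − 4:00 = 12:16 PM UTC on Dec 2.
Add 17 hours and 25 minutes travel time → 5:41 AM UTC (Dec 3).
Nordhavn is UTC+6:30, so local arrival = 5:41 AM + 6:30 = 12:11 PM on Dec 3.

12:11 PM on Dec 3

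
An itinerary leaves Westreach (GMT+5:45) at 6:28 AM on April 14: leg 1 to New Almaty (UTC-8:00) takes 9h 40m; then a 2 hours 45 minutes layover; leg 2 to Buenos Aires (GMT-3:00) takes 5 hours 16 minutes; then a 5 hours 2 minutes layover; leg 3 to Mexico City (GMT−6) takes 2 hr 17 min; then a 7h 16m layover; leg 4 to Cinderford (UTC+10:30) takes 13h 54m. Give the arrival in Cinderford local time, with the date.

Convert departure to UTC: 6:28 AM − 5:45 = 12:43 AM UTC on Apr 14.
Add 9 hours and 40 minutes leg 1 → 10:23 AM UTC.
Add 2 hours 45 minutes layover in New Almaty → 1:08 PM UTC.
Add 5 hours 16 minutes leg 2 → 6:24 PM UTC.
Add 5 hours and 2 minutes layover in Buenos Aires → 11:26 PM UTC.
Add 2 hours and 17 minutes leg 3 → 1:43 AM UTC (Apr 15).
Add 7 hours and 16 minutes layover in Mexico City → 8:59 AM UTC.
Add 13 hours and 54 minutes leg 4 → 10:53 PM UTC.
Cinderford is UTC+10:30, so local arrival = 10:53 PM + 10:30 = 9:23 AM on Apr 16.

9:23 AM on Apr 16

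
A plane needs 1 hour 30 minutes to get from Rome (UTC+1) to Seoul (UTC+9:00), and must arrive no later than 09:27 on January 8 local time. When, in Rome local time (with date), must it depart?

23:57 on January 7

Target arrival in UTC: 09:27 − 9:00 = 00:27 on Jan 8.
Subtract 1 hour and 30 minutes → departure 22:57 UTC on Jan 7.
Rome is UTC+1:00: 22:57 + 1:00 = 23:57 on Jan 7.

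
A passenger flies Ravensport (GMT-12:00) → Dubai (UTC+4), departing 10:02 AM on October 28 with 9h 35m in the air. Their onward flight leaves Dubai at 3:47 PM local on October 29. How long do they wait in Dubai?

4 hours 10 minutes

Convert departure to UTC: 10:02 AM + 12:00 = 10:02 PM UTC on Oct 28.
Add 9 hours 35 minutes flight time → 7:37 AM UTC (Oct 29).
Dubai is UTC+4:00, so local arrival = 7:37 AM + 4:00 = 11:37 AM on Oct 29.
Layover = 3:47 PM − 11:37 AM = 4 hours 10 minutes.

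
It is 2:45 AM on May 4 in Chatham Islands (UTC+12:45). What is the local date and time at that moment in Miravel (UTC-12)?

Miravel is 24:45 behind Chatham Islands.
Shift by the zone difference: 2:45 AM − 24:45 = 2:00 AM on May 3 in Miravel.

2:00 AM on May 3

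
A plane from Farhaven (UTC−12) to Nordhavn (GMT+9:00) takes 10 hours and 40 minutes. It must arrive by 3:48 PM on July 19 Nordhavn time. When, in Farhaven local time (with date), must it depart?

8:08 AM on Jul 18

Target arrival in UTC: 3:48 PM − 9:00 = 6:48 AM on Jul 19.
Subtract 10 hours and 40 minutes → departure 8:08 PM UTC on Jul 18.
Farhaven is UTC−12:00: 8:08 PM − 12:00 = 8:08 AM on Jul 18.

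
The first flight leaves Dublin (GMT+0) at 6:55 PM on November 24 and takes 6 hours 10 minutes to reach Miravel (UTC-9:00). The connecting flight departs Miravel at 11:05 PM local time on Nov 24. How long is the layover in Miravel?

7 hours

Dublin is at UTC+0, so departure is already 6:55 PM UTC on Nov 24.
Add 6 hours 10 minutes flight time → 1:05 AM UTC (Nov 25).
Miravel is UTC−9:00, so local arrival = 1:05 AM − 9:00 = 4:05 PM on Nov 24.
Layover = 11:05 PM − 4:05 PM = 7 hours.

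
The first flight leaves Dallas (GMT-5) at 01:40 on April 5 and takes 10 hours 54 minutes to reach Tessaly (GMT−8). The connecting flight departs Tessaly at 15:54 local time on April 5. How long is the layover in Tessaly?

6 hours 20 minutes

Convert departure to UTC: 01:40 + 5:00 = 06:40 UTC on Apr 5.
Add 10 hours and 54 minutes flight time → 17:34 UTC.
Tessaly is UTC−8:00, so local arrival = 17:34 − 8:00 = 09:34 on Apr 5.
Layover = 15:54 − 09:34 = 6 hours 20 minutes.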